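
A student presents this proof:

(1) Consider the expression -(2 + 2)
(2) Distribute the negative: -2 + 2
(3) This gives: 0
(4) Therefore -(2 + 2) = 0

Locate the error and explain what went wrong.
Step 2: Distribute the negative: -2 + 2

Step 2 incorrectly distributes the negative sign. The correct distribution is -(2 + 2) = -2 - 2 = -4. The negative must be applied to both terms, not just the first. The error treats -(2 + 2) as -2 + 2, which equals 0 instead of -4.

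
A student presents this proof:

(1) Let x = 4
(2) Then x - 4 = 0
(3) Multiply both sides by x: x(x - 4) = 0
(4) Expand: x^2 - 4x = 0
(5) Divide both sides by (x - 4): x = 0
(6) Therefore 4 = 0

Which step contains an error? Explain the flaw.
Step 5: Divide both sides by (x - 4): x = 0

Step 5 divides both sides by (x - 4). However, since x = 4, we have (x - 4) = 0. Division by zero is undefined, making this step invalid.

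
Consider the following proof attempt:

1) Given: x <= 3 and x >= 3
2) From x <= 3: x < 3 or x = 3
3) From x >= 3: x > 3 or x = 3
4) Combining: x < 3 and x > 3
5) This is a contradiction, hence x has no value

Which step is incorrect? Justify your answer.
Step 4: Combining: x < 3 and x > 3

Step 4 incorrectly combines the conditions. From x <= 3 and x >= 3, the intersection is x = 3. The error treats the 'or' cases as 'and' requirements. The correct conclusion is that x = 3 is the unique solution, not that no solution exists.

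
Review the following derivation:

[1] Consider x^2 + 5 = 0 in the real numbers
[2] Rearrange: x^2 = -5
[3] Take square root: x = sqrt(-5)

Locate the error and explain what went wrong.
Step 3: Take square root: x = sqrt(-5)

Step 3 takes the square root of -5, which is negative. In the real number system, the square root of a negative number is undefined. The equation x^2 + 5 = 0 has no real solutions. Square roots of negative numbers only exist in the complex numbers.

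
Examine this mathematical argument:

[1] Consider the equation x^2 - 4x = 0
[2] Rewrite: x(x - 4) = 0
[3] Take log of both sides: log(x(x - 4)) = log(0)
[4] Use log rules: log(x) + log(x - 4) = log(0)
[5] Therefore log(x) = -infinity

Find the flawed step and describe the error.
Step 3: Take log of both sides: log(x(x - 4)) = log(0)

Step 3 takes the logarithm of both sides, resulting in log(0) on the right side. The logarithm is only defined for positive numbers; log(0) is undefined (approaches negative infinity). This operation is invalid.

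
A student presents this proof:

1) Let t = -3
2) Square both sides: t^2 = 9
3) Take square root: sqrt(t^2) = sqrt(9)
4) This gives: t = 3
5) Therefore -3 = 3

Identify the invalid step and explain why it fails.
Step 4: This gives: t = 3

Step 4 incorrectly states that sqrt(t^2) = t. The correct identity is sqrt(t^2) = |t|. Since t = -3 < 0, we have sqrt(t^2) = |-3| = 3, not t = -3.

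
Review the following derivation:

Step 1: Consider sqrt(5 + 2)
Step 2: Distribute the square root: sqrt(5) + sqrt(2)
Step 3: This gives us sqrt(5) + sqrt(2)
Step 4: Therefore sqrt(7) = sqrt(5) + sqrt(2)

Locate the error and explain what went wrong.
Step 2: Distribute the square root: sqrt(5) + sqrt(2)

Step 2 incorrectly 'distributes' the square root over addition. The square root function does not distribute: sqrt(a + b) ≠ sqrt(a) + sqrt(b). In fact, sqrt(5 + 2) = sqrt(7) ≈ 2.6458, while sqrt(5) + sqrt(2) ≈ 3.6503.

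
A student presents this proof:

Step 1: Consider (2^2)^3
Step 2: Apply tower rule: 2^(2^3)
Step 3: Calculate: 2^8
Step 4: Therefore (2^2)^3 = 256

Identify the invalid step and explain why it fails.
Step 2: Apply tower rule: 2^(2^3)

Step 2 incorrectly states that (a^b)^c = a^(b^c). The correct rule is (a^b)^c = a^(b×c). The actual value is (2^2)^3 = 2^6 = 64, not 2^8 = 256.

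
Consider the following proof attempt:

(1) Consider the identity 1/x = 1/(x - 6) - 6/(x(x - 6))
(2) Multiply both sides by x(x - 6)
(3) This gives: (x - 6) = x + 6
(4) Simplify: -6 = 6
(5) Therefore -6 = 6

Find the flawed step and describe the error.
Step 3: This gives: (x - 6) = x + 6

Step 3 makes a sign error when clearing denominators. Multiplying -6/(x(x - 6)) by x(x - 6) gives -6, not +6. The correct result is (x - 6) = x - 6, which is trivially true, not (x - 6) = x + 6. (Step 1 is a valid identity: 1/(x - 6) - 6/(x(x - 6)) = (x - 6)/(x(x - 6)) = 1/x.)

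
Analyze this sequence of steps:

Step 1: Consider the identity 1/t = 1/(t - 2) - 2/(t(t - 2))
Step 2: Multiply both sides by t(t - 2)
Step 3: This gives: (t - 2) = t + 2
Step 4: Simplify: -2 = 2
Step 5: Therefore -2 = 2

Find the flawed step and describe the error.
Step 3: This gives: (t - 2) = t + 2

Step 3 makes a sign error when clearing denominators. Multiplying -2/(t(t - 2)) by t(t - 2) gives -2, not +2. The correct result is (t - 2) = t - 2, which is trivially true, not (t - 2) = t + 2. (Step 1 is a valid identity: 1/(t - 2) - 2/(t(t - 2)) = (t - 2)/(t(t - 2)) = 1/t.)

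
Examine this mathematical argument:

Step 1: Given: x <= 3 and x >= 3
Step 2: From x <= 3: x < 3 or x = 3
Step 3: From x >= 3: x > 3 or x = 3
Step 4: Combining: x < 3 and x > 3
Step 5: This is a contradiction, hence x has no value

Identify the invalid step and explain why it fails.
Step 4: Combining: x < 3 and x > 3

Step 4 incorrectly combines the conditions. From x <= 3 and x >= 3, the intersection is x = 3. The error treats the 'or' cases as 'and' requirements. The correct conclusion is that x = 3 is the unique solution, not that no solution exists.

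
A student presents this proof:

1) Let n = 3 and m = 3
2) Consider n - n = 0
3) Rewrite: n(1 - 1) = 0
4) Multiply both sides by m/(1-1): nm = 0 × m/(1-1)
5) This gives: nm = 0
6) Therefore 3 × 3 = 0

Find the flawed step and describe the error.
Step 4: Multiply both sides by m/(1-1): nm = 0 × m/(1-1)

Step 4 multiplies both sides by m/(1-1). However, 1-1 = 0, so this is multiplication by m/0, which is undefined. We cannot multiply by an undefined expression.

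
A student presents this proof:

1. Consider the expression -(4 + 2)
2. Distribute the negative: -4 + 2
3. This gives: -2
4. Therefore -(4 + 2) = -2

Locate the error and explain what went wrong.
Step 2: Distribute the negative: -4 + 2

Step 2 incorrectly distributes the negative sign. The correct distribution is -(4 + 2) = -4 - 2 = -6. The negative must be applied to both terms, not just the first. The error treats -(4 + 2) as -4 + 2, which equals -2 instead of -6.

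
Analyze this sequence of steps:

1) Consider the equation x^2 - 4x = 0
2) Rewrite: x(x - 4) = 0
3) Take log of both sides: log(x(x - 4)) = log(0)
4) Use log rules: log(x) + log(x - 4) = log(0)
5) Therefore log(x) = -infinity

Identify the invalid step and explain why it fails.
Step 3: Take log of both sides: log(x(x - 4)) = log(0)

Step 3 takes the logarithm of both sides, resulting in log(0) on the right side. The logarithm is only defined for positive numbers; log(0) is undefined (approaches negative infinity). This operation is invalid.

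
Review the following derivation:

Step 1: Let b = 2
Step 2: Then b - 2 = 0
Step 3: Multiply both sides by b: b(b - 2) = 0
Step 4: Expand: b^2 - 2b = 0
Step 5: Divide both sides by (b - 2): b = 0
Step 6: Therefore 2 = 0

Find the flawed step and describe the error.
Step 5: Divide both sides by (b - 2): b = 0

Step 5 divides both sides by (b - 2). However, since b = 2, we have (b - 2) = 0. Division by zero is undefined, making this step invalid.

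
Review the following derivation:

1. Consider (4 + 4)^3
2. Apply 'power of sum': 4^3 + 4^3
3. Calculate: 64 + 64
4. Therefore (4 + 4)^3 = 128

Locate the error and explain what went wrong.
Step 2: Apply 'power of sum': 4^3 + 4^3

Step 2 incorrectly applies a non-existent rule '(a+b)^n = a^n + b^n'. This is false in general. The correct expansion uses the binomial theorem. The actual value is (4 + 4)^3 = 8^3 = 512, not 128.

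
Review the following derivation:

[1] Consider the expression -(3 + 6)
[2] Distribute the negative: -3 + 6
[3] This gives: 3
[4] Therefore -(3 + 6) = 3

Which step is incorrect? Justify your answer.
Step 2: Distribute the negative: -3 + 6

Step 2 incorrectly distributes the negative sign. The correct distribution is -(3 + 6) = -3 - 6 = -9. The negative must be applied to both terms, not just the first. The error treats -(3 + 6) as -3 + 6, which equals 3 instead of -9.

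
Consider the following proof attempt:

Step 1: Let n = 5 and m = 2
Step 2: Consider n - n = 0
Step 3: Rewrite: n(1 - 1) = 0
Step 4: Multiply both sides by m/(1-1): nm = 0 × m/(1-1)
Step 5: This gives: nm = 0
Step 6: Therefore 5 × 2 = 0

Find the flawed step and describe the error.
Step 4: Multiply both sides by m/(1-1): nm = 0 × m/(1-1)

Step 4 multiplies both sides by m/(1-1). However, 1-1 = 0, so this is multiplication by m/0, which is undefined. We cannot multiply by an undefined expression.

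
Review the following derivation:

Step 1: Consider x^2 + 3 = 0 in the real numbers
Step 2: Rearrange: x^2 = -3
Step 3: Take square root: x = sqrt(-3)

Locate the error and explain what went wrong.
Step 3: Take square root: x = sqrt(-3)

Step 3 takes the square root of -3, which is negative. In the real number system, the square root of a negative number is undefined. The equation x^2 + 3 = 0 has no real solutions. Square roots of negative numbers only exist in the complex numbers.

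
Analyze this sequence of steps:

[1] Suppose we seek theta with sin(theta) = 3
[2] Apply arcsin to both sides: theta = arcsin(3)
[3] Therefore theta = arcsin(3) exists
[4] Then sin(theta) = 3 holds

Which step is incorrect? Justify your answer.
Step 2: Apply arcsin to both sides: theta = arcsin(3)

Step 2 applies arcsin to 3. However, arcsin(x) is only defined for x in [-1, 1] because sin(theta) can only produce values in that range. Since |3| > 1, arcsin(3) is undefined. There is no angle whose sine equals 3.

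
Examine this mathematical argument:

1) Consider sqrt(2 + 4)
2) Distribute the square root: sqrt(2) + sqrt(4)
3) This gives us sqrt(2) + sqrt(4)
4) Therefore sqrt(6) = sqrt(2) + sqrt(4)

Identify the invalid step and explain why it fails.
Step 2: Distribute the square root: sqrt(2) + sqrt(4)

Step 2 incorrectly 'distributes' the square root over addition. The square root function does not distribute: sqrt(a + b) ≠ sqrt(a) + sqrt(b). In fact, sqrt(2 + 4) = sqrt(6) ≈ 2.4495, while sqrt(2) + sqrt(4) ≈ 3.4142.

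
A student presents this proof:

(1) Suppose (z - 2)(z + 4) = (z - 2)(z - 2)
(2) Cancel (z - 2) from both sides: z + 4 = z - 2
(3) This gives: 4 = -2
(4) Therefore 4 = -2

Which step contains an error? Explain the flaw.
Step 2: Cancel (z - 2) from both sides: z + 4 = z - 2

Step 2 cancels (z - 2) from both sides. This is only valid if (z - 2) ≠ 0, i.e., z ≠ 2. When z = 2, both sides equal zero regardless of the other factors. The correct approach requires considering z = 2 as a separate case.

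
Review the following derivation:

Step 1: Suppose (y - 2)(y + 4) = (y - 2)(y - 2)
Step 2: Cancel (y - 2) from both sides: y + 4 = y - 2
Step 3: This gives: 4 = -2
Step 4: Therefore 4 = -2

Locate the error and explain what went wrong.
Step 2: Cancel (y - 2) from both sides: y + 4 = y - 2

Step 2 cancels (y - 2) from both sides. This is only valid if (y - 2) ≠ 0, i.e., y ≠ 2. When y = 2, both sides equal zero regardless of the other factors. The correct approach requires considering y = 2 as a separate case.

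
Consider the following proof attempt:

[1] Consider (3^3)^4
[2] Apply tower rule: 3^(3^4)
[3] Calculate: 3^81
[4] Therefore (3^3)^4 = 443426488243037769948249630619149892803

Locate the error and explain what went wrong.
Step 2: Apply tower rule: 3^(3^4)

Step 2 incorrectly states that (a^b)^c = a^(b^c). The correct rule is (a^b)^c = a^(b×c). The actual value is (3^3)^4 = 3^12 = 531441, not 3^81 = 443426488243037769948249630619149892803.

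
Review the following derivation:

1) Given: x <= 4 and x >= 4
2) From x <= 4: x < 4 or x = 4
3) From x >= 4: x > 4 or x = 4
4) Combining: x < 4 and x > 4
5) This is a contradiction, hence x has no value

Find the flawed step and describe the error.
Step 4: Combining: x < 4 and x > 4

Step 4 incorrectly combines the conditions. From x <= 4 and x >= 4, the intersection is x = 4. The error treats the 'or' cases as 'and' requirements. The correct conclusion is that x = 4 is the unique solution, not that no solution exists.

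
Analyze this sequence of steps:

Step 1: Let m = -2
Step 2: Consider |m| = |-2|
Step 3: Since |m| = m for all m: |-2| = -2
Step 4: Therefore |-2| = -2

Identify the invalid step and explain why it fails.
Step 3: Since |m| = m for all m: |-2| = -2

Step 3 incorrectly states that |m| = m for all m. The correct definition is |m| = m when m >= 0, and |m| = -m when m < 0. Since -2 < 0, we have |-2| = -(-2) = 2, not -2.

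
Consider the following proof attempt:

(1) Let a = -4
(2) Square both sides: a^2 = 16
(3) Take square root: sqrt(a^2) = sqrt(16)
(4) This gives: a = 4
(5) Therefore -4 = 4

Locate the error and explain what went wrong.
Step 4: This gives: a = 4

Step 4 incorrectly states that sqrt(a^2) = a. The correct identity is sqrt(a^2) = |a|. Since a = -4 < 0, we have sqrt(a^2) = |-4| = 4, not a = -4.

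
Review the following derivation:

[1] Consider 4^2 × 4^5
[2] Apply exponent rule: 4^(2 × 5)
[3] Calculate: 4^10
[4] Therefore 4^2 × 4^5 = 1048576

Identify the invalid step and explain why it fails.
Step 2: Apply exponent rule: 4^(2 × 5)

Step 2 incorrectly states that a^b × a^c = a^(b×c). The correct rule is a^b × a^c = a^(b+c). The actual value is 4^2 × 4^5 = 4^7 = 16384, not 4^10 = 1048576.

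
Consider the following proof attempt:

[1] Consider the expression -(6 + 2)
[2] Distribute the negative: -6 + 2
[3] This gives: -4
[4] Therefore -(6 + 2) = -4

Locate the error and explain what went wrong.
Step 2: Distribute the negative: -6 + 2

Step 2 incorrectly distributes the negative sign. The correct distribution is -(6 + 2) = -6 - 2 = -8. The negative must be applied to both terms, not just the first. The error treats -(6 + 2) as -6 + 2, which equals -4 instead of -8.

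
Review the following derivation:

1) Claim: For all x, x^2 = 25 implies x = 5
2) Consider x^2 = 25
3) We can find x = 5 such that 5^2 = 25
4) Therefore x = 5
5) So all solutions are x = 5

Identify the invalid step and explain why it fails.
Step 4: Therefore x = 5

Step 4 incorrectly concludes that x = 5 is the only solution. The proof shows that x = 5 is A solution (existence), but does not show it is the ONLY solution (uniqueness). In fact, x = -5 is also a solution since (-5)^2 = 25. Finding one solution doesn't prove there are no others.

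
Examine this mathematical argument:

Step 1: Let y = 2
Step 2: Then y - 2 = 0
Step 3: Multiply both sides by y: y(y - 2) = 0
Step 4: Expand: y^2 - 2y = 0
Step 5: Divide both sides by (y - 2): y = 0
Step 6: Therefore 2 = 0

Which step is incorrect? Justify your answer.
Step 5: Divide both sides by (y - 2): y = 0

Step 5 divides both sides by (y - 2). However, since y = 2, we have (y - 2) = 0. Division by zero is undefined, making this step invalid.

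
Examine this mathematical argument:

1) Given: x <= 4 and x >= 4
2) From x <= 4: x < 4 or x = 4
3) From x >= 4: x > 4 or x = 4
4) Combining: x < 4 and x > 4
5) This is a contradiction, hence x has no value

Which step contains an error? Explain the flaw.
Step 4: Combining: x < 4 and x > 4

Step 4 incorrectly combines the conditions. From x <= 4 and x >= 4, the intersection is x = 4. The error treats the 'or' cases as 'and' requirements. The correct conclusion is that x = 4 is the unique solution, not that no solution exists.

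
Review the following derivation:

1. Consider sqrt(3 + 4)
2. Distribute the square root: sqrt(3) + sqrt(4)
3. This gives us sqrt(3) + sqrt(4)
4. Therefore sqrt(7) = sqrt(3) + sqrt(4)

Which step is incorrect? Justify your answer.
Step 2: Distribute the square root: sqrt(3) + sqrt(4)

Step 2 incorrectly 'distributes' the square root over addition. The square root function does not distribute: sqrt(a + b) ≠ sqrt(a) + sqrt(b). In fact, sqrt(3 + 4) = sqrt(7) ≈ 2.6458, while sqrt(3) + sqrt(4) ≈ 3.7321.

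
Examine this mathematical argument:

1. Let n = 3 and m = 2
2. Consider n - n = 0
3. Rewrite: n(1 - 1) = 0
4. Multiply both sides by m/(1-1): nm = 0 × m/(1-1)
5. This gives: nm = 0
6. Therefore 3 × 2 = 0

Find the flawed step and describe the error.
Step 4: Multiply both sides by m/(1-1): nm = 0 × m/(1-1)

Step 4 multiplies both sides by m/(1-1). However, 1-1 = 0, so this is multiplication by m/0, which is undefined. We cannot multiply by an undefined expression.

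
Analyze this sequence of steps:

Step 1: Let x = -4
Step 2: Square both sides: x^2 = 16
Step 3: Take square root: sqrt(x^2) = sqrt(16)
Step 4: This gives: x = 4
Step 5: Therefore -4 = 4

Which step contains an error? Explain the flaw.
Step 4: This gives: x = 4

Step 4 incorrectly states that sqrt(x^2) = x. The correct identity is sqrt(x^2) = |x|. Since x = -4 < 0, we have sqrt(x^2) = |-4| = 4, not x = -4.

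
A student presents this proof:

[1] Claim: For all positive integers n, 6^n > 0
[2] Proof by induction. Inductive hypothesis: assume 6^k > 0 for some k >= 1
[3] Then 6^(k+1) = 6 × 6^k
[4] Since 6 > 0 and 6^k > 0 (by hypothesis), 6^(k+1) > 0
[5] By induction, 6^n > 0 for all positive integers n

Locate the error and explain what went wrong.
Step 5: By induction, 6^n > 0 for all positive integers n

Step 5 concludes the proof by induction, but no base case was ever established. A valid induction proof requires: (1) a base case proving 6^1 > 0, and (2) an inductive step showing IF 6^k > 0 THEN 6^(k+1) > 0. Steps 2-4 correctly establish the inductive step, but without the base case the conclusion in step 5 does not follow.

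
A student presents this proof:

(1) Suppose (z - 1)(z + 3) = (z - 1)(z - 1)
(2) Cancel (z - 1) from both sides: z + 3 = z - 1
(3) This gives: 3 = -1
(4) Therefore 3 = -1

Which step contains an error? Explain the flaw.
Step 2: Cancel (z - 1) from both sides: z + 3 = z - 1

Step 2 cancels (z - 1) from both sides. This is only valid if (z - 1) ≠ 0, i.e., z ≠ 1. When z = 1, both sides equal zero regardless of the other factors. The correct approach requires considering z = 1 as a separate case.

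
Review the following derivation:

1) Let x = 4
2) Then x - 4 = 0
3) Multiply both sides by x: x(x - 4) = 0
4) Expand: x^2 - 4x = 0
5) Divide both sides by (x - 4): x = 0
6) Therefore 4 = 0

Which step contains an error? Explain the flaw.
Step 5: Divide both sides by (x - 4): x = 0

Step 5 divides both sides by (x - 4). However, since x = 4, we have (x - 4) = 0. Division by zero is undefined, making this step invalid.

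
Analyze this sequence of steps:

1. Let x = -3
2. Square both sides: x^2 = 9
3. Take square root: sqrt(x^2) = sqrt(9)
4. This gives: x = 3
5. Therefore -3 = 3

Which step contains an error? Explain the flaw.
Step 4: This gives: x = 3

Step 4 incorrectly states that sqrt(x^2) = x. The correct identity is sqrt(x^2) = |x|. Since x = -3 < 0, we have sqrt(x^2) = |-3| = 3, not x = -3.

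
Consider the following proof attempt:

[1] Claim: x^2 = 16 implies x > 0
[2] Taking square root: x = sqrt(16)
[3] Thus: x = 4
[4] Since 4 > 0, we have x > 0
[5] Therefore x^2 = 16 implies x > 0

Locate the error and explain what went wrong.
Step 2: Taking square root: x = sqrt(16)

Step 2 takes the square root and assumes the positive root only. The equation x^2 = 16 actually has two solutions: x = 4 and x = -4. The proof silently assumes x > 0 without justification, then uses this assumption to conclude x > 0, which is circular. The counterexample x = -4 shows the claim is false.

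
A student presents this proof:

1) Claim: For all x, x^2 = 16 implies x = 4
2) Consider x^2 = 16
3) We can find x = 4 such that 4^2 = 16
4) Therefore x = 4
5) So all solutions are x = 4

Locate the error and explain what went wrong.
Step 4: Therefore x = 4

Step 4 incorrectly concludes that x = 4 is the only solution. The proof shows that x = 4 is A solution (existence), but does not show it is the ONLY solution (uniqueness). In fact, x = -4 is also a solution since (-4)^2 = 16. Finding one solution doesn't prove there are no others.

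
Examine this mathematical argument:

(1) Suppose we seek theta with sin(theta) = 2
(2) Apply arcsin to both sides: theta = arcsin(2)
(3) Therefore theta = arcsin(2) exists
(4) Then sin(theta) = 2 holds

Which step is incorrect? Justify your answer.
Step 2: Apply arcsin to both sides: theta = arcsin(2)

Step 2 applies arcsin to 2. However, arcsin(x) is only defined for x in [-1, 1] because sin(theta) can only produce values in that range. Since |2| > 1, arcsin(2) is undefined. There is no angle whose sine equals 2.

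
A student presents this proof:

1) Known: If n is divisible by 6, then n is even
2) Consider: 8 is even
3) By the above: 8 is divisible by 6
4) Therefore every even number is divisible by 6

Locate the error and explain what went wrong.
Step 3: By the above: 8 is divisible by 6

Step 3 commits the fallacy of affirming the consequent. The known fact 'divisible by 6 → even' does NOT imply 'even → divisible by 6'. That would be the converse, which is false. For example, 8 is even but 8 ÷ 6 = 1.33, which is not an integer.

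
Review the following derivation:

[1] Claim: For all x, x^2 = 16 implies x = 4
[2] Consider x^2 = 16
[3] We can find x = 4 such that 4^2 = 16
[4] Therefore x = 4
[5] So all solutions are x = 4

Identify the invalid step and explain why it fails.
Step 4: Therefore x = 4

Step 4 incorrectly concludes that x = 4 is the only solution. The proof shows that x = 4 is A solution (existence), but does not show it is the ONLY solution (uniqueness). In fact, x = -4 is also a solution since (-4)^2 = 16. Finding one solution doesn't prove there are no others.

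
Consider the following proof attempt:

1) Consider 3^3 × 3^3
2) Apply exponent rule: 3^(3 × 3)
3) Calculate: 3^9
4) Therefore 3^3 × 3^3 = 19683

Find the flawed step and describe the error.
Step 2: Apply exponent rule: 3^(3 × 3)

Step 2 incorrectly states that a^b × a^c = a^(b×c). The correct rule is a^b × a^c = a^(b+c). The actual value is 3^3 × 3^3 = 3^6 = 729, not 3^9 = 19683.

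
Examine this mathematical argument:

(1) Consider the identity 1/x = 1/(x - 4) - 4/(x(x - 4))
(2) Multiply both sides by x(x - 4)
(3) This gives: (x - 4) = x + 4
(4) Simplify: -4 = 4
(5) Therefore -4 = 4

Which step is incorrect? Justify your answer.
Step 3: This gives: (x - 4) = x + 4

Step 3 makes a sign error when clearing denominators. Multiplying -4/(x(x - 4)) by x(x - 4) gives -4, not +4. The correct result is (x - 4) = x - 4, which is trivially true, not (x - 4) = x + 4. (Step 1 is a valid identity: 1/(x - 4) - 4/(x(x - 4)) = (x - 4)/(x(x - 4)) = 1/x.)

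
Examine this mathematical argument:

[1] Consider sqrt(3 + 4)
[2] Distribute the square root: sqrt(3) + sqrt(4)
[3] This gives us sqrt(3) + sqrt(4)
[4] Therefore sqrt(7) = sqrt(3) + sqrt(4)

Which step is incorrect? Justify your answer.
Step 2: Distribute the square root: sqrt(3) + sqrt(4)

Step 2 incorrectly 'distributes' the square root over addition. The square root function does not distribute: sqrt(a + b) ≠ sqrt(a) + sqrt(b). In fact, sqrt(3 + 4) = sqrt(7) ≈ 2.6458, while sqrt(3) + sqrt(4) ≈ 3.7321.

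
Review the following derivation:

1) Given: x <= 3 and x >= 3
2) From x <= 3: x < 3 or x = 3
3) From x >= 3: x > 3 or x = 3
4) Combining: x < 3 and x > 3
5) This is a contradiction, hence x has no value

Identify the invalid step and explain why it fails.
Step 4: Combining: x < 3 and x > 3

Step 4 incorrectly combines the conditions. From x <= 3 and x >= 3, the intersection is x = 3. The error treats the 'or' cases as 'and' requirements. The correct conclusion is that x = 3 is the unique solution, not that no solution exists.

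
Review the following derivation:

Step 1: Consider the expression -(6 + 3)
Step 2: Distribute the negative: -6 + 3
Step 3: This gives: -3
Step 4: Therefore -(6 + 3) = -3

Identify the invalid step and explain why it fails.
Step 2: Distribute the negative: -6 + 3

Step 2 incorrectly distributes the negative sign. The correct distribution is -(6 + 3) = -6 - 3 = -9. The negative must be applied to both terms, not just the first. The error treats -(6 + 3) as -6 + 3, which equals -3 instead of -9.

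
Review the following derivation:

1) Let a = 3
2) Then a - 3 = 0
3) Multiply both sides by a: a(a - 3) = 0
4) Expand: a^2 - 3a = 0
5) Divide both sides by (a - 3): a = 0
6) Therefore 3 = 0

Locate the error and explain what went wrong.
Step 5: Divide both sides by (a - 3): a = 0

Step 5 divides both sides by (a - 3). However, since a = 3, we have (a - 3) = 0. Division by zero is undefined, making this step invalid.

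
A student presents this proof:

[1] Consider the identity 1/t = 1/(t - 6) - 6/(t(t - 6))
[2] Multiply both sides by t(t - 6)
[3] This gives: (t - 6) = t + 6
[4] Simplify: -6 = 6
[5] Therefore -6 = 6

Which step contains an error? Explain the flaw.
Step 3: This gives: (t - 6) = t + 6

Step 3 makes a sign error when clearing denominators. Multiplying -6/(t(t - 6)) by t(t - 6) gives -6, not +6. The correct result is (t - 6) = t - 6, which is trivially true, not (t - 6) = t + 6. (Step 1 is a valid identity: 1/(t - 6) - 6/(t(t - 6)) = (t - 6)/(t(t - 6)) = 1/t.)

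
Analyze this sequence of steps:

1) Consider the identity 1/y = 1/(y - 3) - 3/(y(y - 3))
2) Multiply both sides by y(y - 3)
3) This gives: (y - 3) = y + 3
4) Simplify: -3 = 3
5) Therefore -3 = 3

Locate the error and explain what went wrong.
Step 3: This gives: (y - 3) = y + 3

Step 3 makes a sign error when clearing denominators. Multiplying -3/(y(y - 3)) by y(y - 3) gives -3, not +3. The correct result is (y - 3) = y - 3, which is trivially true, not (y - 3) = y + 3. (Step 1 is a valid identity: 1/(y - 3) - 3/(y(y - 3)) = (y - 3)/(y(y - 3)) = 1/y.)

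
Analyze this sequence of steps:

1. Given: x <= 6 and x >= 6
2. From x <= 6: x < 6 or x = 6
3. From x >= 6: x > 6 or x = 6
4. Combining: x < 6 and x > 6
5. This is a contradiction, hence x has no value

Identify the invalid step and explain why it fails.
Step 4: Combining: x < 6 and x > 6

Step 4 incorrectly combines the conditions. From x <= 6 and x >= 6, the intersection is x = 6. The error treats the 'or' cases as 'and' requirements. The correct conclusion is that x = 6 is the unique solution, not that no solution exists.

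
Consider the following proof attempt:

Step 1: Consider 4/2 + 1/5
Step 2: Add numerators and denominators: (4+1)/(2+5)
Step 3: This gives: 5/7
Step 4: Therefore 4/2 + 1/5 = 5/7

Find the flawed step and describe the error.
Step 2: Add numerators and denominators: (4+1)/(2+5)

Step 2 incorrectly adds fractions by separately adding numerators and denominators. This is wrong. The correct method requires a common denominator: 4/2 + 1/5 = (4×5 + 1×2)/(2×5) = 22/10 = 11/5. The method used gives 5/7, which is different.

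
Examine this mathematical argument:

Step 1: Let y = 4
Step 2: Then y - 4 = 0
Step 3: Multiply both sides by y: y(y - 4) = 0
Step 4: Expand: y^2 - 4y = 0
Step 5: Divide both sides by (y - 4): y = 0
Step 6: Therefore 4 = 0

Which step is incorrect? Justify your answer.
Step 5: Divide both sides by (y - 4): y = 0

Step 5 divides both sides by (y - 4). However, since y = 4, we have (y - 4) = 0. Division by zero is undefined, making this step invalid.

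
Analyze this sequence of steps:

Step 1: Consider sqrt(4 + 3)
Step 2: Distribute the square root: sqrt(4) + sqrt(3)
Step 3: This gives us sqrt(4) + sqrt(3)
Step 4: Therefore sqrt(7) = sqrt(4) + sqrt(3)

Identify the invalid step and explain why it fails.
Step 2: Distribute the square root: sqrt(4) + sqrt(3)

Step 2 incorrectly 'distributes' the square root over addition. The square root function does not distribute: sqrt(a + b) ≠ sqrt(a) + sqrt(b). In fact, sqrt(4 + 3) = sqrt(7) ≈ 2.6458, while sqrt(4) + sqrt(3) ≈ 3.7321.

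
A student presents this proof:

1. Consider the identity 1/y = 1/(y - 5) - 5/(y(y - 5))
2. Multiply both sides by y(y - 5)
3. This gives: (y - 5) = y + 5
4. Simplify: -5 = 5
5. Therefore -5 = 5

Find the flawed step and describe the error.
Step 3: This gives: (y - 5) = y + 5

Step 3 makes a sign error when clearing denominators. Multiplying -5/(y(y - 5)) by y(y - 5) gives -5, not +5. The correct result is (y - 5) = y - 5, which is trivially true, not (y - 5) = y + 5. (Step 1 is a valid identity: 1/(y - 5) - 5/(y(y - 5)) = (y - 5)/(y(y - 5)) = 1/y.)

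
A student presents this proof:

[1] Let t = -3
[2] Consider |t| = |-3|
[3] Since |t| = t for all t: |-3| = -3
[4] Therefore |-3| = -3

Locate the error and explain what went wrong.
Step 3: Since |t| = t for all t: |-3| = -3

Step 3 incorrectly states that |t| = t for all t. The correct definition is |t| = t when t >= 0, and |t| = -t when t < 0. Since -3 < 0, we have |-3| = -(-3) = 3, not -3.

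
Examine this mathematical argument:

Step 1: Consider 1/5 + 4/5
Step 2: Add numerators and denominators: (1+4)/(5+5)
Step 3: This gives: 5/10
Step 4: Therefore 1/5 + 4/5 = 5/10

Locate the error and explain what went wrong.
Step 2: Add numerators and denominators: (1+4)/(5+5)

Step 2 incorrectly adds fractions by separately adding numerators and denominators. This is wrong. The correct method requires a common denominator: 1/5 + 4/5 = (1×5 + 4×5)/(5×5) = 25/25 = 1. The method used gives 5/10, which is different.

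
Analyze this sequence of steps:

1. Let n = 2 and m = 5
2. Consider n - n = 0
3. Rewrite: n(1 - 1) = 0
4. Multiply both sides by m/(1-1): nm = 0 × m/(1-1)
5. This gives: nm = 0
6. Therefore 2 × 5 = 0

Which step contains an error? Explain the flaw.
Step 4: Multiply both sides by m/(1-1): nm = 0 × m/(1-1)

Step 4 multiplies both sides by m/(1-1). However, 1-1 = 0, so this is multiplication by m/0, which is undefined. We cannot multiply by an undefined expression.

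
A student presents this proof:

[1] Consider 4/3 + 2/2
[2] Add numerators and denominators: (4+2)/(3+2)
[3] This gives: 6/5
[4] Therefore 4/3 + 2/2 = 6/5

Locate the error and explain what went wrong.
Step 2: Add numerators and denominators: (4+2)/(3+2)

Step 2 incorrectly adds fractions by separately adding numerators and denominators. This is wrong. The correct method requires a common denominator: 4/3 + 2/2 = (4×2 + 2×3)/(3×2) = 14/6 = 7/3. The method used gives 6/5, which is different.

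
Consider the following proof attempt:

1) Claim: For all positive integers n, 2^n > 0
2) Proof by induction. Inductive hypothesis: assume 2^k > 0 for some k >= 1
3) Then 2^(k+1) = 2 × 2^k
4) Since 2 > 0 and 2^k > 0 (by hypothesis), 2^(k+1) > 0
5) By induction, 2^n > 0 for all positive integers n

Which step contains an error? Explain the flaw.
Step 5: By induction, 2^n > 0 for all positive integers n

Step 5 concludes the proof by induction, but no base case was ever established. A valid induction proof requires: (1) a base case proving 2^1 > 0, and (2) an inductive step showing IF 2^k > 0 THEN 2^(k+1) > 0. Steps 2-4 correctly establish the inductive step, but without the base case the conclusion in step 5 does not follow.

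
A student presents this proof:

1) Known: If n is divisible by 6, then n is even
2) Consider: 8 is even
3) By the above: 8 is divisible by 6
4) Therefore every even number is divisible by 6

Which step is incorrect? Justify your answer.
Step 3: By the above: 8 is divisible by 6

Step 3 commits the fallacy of affirming the consequent. The known fact 'divisible by 6 → even' does NOT imply 'even → divisible by 6'. That would be the converse, which is false. For example, 8 is even but 8 ÷ 6 = 1.33, which is not an integer.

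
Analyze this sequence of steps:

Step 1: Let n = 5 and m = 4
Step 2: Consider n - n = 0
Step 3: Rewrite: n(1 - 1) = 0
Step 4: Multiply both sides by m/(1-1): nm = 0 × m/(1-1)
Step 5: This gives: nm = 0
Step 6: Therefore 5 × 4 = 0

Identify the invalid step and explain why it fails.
Step 4: Multiply both sides by m/(1-1): nm = 0 × m/(1-1)

Step 4 multiplies both sides by m/(1-1). However, 1-1 = 0, so this is multiplication by m/0, which is undefined. We cannot multiply by an undefined expression.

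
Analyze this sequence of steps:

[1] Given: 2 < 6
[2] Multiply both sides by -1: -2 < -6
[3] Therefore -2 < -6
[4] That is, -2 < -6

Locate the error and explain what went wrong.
Step 2: Multiply both sides by -1: -2 < -6

Step 2 multiplies both sides by -1 but fails to reverse the inequality sign. When multiplying (or dividing) an inequality by a negative number, the direction must be reversed. Since 2 < 6, we should get -2 > -6, i.e., -2 > -6.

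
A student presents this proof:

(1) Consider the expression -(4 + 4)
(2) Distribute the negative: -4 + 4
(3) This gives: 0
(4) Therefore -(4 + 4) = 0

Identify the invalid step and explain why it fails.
Step 2: Distribute the negative: -4 + 4

Step 2 incorrectly distributes the negative sign. The correct distribution is -(4 + 4) = -4 - 4 = -8. The negative must be applied to both terms, not just the first. The error treats -(4 + 4) as -4 + 4, which equals 0 instead of -8.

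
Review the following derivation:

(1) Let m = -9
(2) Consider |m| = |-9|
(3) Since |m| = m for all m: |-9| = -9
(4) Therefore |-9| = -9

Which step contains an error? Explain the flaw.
Step 3: Since |m| = m for all m: |-9| = -9

Step 3 incorrectly states that |m| = m for all m. The correct definition is |m| = m when m >= 0, and |m| = -m when m < 0. Since -9 < 0, we have |-9| = -(-9) = 9, not -9.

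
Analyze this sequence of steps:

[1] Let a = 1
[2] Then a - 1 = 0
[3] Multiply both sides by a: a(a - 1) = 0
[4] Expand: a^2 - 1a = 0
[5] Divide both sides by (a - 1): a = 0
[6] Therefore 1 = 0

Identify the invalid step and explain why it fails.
Step 5: Divide both sides by (a - 1): a = 0

Step 5 divides both sides by (a - 1). However, since a = 1, we have (a - 1) = 0. Division by zero is undefined, making this step invalid.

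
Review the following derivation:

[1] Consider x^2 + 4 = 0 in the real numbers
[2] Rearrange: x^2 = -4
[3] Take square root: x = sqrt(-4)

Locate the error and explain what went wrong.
Step 3: Take square root: x = sqrt(-4)

Step 3 takes the square root of -4, which is negative. In the real number system, the square root of a negative number is undefined. The equation x^2 + 4 = 0 has no real solutions. Square roots of negative numbers only exist in the complex numbers.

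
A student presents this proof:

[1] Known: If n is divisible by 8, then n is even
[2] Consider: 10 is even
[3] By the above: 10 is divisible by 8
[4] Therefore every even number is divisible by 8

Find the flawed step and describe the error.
Step 3: By the above: 10 is divisible by 8

Step 3 commits the fallacy of affirming the consequent. The known fact 'divisible by 8 → even' does NOT imply 'even → divisible by 8'. That would be the converse, which is false. For example, 10 is even but 10 ÷ 8 = 1.25, which is not an integer.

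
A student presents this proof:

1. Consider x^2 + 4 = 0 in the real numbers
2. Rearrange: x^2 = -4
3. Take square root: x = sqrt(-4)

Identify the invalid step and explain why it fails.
Step 3: Take square root: x = sqrt(-4)

Step 3 takes the square root of -4, which is negative. In the real number system, the square root of a negative number is undefined. The equation x^2 + 4 = 0 has no real solutions. Square roots of negative numbers only exist in the complex numbers.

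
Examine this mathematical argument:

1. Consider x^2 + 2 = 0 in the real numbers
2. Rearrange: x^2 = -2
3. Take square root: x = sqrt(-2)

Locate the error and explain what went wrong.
Step 3: Take square root: x = sqrt(-2)

Step 3 takes the square root of -2, which is negative. In the real number system, the square root of a negative number is undefined. The equation x^2 + 2 = 0 has no real solutions. Square roots of negative numbers only exist in the complex numbers.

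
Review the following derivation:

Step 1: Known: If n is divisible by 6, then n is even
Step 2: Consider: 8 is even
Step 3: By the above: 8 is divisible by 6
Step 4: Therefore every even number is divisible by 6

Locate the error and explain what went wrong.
Step 3: By the above: 8 is divisible by 6

Step 3 commits the fallacy of affirming the consequent. The known fact 'divisible by 6 → even' does NOT imply 'even → divisible by 6'. That would be the converse, which is false. For example, 8 is even but 8 ÷ 6 = 1.33, which is not an integer.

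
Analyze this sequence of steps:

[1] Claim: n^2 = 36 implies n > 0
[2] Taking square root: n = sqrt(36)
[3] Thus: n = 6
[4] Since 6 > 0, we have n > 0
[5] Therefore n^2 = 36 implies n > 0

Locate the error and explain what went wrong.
Step 2: Taking square root: n = sqrt(36)

Step 2 takes the square root and assumes the positive root only. The equation n^2 = 36 actually has two solutions: n = 6 and n = -6. The proof silently assumes n > 0 without justification, then uses this assumption to conclude n > 0, which is circular. The counterexample n = -6 shows the claim is false.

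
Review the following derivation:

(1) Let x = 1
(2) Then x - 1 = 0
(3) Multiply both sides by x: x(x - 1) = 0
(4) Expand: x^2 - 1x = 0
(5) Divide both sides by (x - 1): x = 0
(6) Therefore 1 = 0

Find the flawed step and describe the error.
Step 5: Divide both sides by (x - 1): x = 0

Step 5 divides both sides by (x - 1). However, since x = 1, we have (x - 1) = 0. Division by zero is undefined, making this step invalid.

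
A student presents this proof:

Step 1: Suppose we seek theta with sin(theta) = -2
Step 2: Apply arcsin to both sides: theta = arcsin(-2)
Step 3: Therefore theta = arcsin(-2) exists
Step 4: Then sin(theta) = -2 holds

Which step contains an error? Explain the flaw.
Step 2: Apply arcsin to both sides: theta = arcsin(-2)

Step 2 applies arcsin to -2. However, arcsin(x) is only defined for x in [-1, 1] because sin(theta) can only produce values in that range. Since |-2| > 1, arcsin(-2) is undefined. There is no angle whose sine equals -2.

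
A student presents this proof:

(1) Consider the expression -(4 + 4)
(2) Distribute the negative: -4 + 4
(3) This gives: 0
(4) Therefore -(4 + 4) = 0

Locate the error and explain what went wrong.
Step 2: Distribute the negative: -4 + 4

Step 2 incorrectly distributes the negative sign. The correct distribution is -(4 + 4) = -4 - 4 = -8. The negative must be applied to both terms, not just the first. The error treats -(4 + 4) as -4 + 4, which equals 0 instead of -8.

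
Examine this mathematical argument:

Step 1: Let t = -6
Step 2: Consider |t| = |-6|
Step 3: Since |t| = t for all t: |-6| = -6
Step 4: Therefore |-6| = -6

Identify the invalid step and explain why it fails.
Step 3: Since |t| = t for all t: |-6| = -6

Step 3 incorrectly states that |t| = t for all t. The correct definition is |t| = t when t >= 0, and |t| = -t when t < 0. Since -6 < 0, we have |-6| = -(-6) = 6, not -6.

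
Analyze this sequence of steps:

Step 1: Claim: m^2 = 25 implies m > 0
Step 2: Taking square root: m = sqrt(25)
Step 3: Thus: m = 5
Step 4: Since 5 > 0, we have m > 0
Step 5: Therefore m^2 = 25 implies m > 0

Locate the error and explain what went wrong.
Step 2: Taking square root: m = sqrt(25)

Step 2 takes the square root and assumes the positive root only. The equation m^2 = 25 actually has two solutions: m = 5 and m = -5. The proof silently assumes m > 0 without justification, then uses this assumption to conclude m > 0, which is circular. The counterexample m = -5 shows the claim is false.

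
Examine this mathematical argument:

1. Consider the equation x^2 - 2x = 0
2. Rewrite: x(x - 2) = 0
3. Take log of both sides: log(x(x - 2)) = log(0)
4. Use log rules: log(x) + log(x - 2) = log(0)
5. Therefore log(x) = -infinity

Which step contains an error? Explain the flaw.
Step 3: Take log of both sides: log(x(x - 2)) = log(0)

Step 3 takes the logarithm of both sides, resulting in log(0) on the right side. The logarithm is only defined for positive numbers; log(0) is undefined (approaches negative infinity). This operation is invalid.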